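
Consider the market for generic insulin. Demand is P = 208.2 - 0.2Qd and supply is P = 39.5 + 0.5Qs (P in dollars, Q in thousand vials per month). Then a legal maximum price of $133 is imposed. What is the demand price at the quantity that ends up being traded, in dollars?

170.8

Rearranging demand gives Qd = 1041 - 5P; rearranging supply gives Qs = 2P - 79. Setting quantity demanded equal to quantity supplied, 1041 - 5P = 2P - 79, gives P* = 160 and Q* = 241.
The ceiling of 133 is below the equilibrium price 160, so it binds.
At P = 133: Qd = 1041 - 5·133 = 376 and Qs = 2·133 - 79 = 187.
Only 187 units reach the market. On the demand curve, the marginal buyer's willingness to pay at Q = 187 is (1041 - 187)/5 = 170.8.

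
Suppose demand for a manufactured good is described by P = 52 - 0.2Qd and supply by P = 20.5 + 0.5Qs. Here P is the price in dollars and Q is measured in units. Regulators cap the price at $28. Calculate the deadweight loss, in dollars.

315

Rearranging demand gives Qd = 260 - 5P; rearranging supply gives Qs = 2P - 41. Without the control the market clears where 260 - 5P = 2P - 41, i.e. P* = 43 and Q* = 45.
The ceiling of 28 is below the equilibrium price 43, so it binds.
At P = 28: Qd = 260 - 5·28 = 120 and Qs = 2·28 - 41 = 15.
Quantity traded falls to 15. At Q = 15 the demand price is (260 - 15)/5 = 49 and the supply price is (41 + 15)/2 = 28.
Deadweight loss = ½ · (49 - 28) · (45 - 15) = ½ · 21 · 30 = 315.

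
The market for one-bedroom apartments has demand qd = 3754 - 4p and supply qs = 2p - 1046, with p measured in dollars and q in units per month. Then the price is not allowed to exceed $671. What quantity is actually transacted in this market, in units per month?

In a free market, 3754 - 4p = 2p - 1046 gives the equilibrium p* = 800, q* = 554.
Since 671 < 800, the ceiling is binding.
At p = 671: qd = 3754 - 4·671 = 1070 and qs = 2·671 - 1046 = 296.
The quantity actually transacted is the short side, supply: 296.

296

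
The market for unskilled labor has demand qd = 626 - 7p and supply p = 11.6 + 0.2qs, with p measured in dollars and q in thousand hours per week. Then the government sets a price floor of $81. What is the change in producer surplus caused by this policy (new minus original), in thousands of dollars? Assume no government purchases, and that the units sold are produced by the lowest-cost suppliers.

Rearranging supply gives qs = 5p - 58. Without the control the market clears where 626 - 7p = 5p - 58, i.e. p* = 57 and q* = 227.
Because the floor (81) lies above the market-clearing price, it is binding.
At p = 81: qd = 626 - 7·81 = 59 and qs = 5·81 - 58 = 347.
Producer surplus without the control is ½ · (57 - 11.6) · 227 = 5152.9.
With the floor, 59 units are sold at 81. The supply price at q = 59 is 23.4, so PS = ½ · [(81 - 11.6) + (81 - 23.4)] · 59 = 3746.5.
Change in producer surplus = 3746.5 - 5152.9 = -1406.4.

-1406.4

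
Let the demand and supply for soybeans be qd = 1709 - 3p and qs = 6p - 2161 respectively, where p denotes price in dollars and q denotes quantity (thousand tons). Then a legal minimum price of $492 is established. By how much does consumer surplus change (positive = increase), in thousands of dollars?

Without the control the market clears where 1709 - 3p = 6p - 2161, i.e. p* = 430 and q* = 419.
The floor of 492 is above the equilibrium price 430, so it binds.
At p = 492: qd = 1709 - 3·492 = 233 and qs = 6·492 - 2161 = 791.
Consumer surplus without the control is ½ · (1709/3 - 430) · 419 = 175561/6.
With the floor, consumers buy 233 units at 492, so CS = ½ · (1709/3 - 492) · 233 = 54289/6.
Change in consumer surplus = 54289/6 - 175561/6 = -20212.

-20212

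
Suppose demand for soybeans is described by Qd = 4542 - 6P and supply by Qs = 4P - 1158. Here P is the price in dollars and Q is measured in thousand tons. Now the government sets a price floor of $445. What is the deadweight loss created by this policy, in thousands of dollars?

Setting quantity demanded equal to quantity supplied, 4542 - 6P = 4P - 1158, gives P* = 570 and Q* = 1122.
The floor of 445 is below the equilibrium price 570, so it is not binding; the market clears at P* = 570, Q* = 1122.
Since the control does not bind, no trades are prevented and deadweight loss is zero.

0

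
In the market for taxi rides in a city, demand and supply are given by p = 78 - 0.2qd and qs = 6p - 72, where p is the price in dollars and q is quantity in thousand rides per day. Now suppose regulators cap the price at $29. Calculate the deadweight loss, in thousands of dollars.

Rearranging demand gives qd = 390 - 5p. Setting quantity demanded equal to quantity supplied, 390 - 5p = 6p - 72, gives p* = 42 and q* = 180.
Because the ceiling (29) lies below the market-clearing price, it is binding.
At p = 29: qd = 390 - 5·29 = 245 and qs = 6·29 - 72 = 102.
Quantity traded falls to 102. At q = 102 the demand price is (390 - 102)/5 = 57.6 and the supply price is (72 + 102)/6 = 29.
Deadweight loss = ½ · (57.6 - 29) · (180 - 102) = ½ · 28.6 · 78 = 1115.4.

1115.4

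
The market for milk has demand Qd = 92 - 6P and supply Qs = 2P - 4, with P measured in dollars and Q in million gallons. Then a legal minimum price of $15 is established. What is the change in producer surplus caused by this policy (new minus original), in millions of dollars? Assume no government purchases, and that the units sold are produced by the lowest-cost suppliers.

Setting quantity demanded equal to quantity supplied, 92 - 6P = 2P - 4, gives P* = 12 and Q* = 20.
Since 15 > 12, the floor is binding.
At P = 15: Qd = 92 - 6·15 = 2 and Qs = 2·15 - 4 = 26.
Producer surplus without the control is ½ · (12 - 2) · 20 = 100.
With the floor, 2 units are sold at 15. The supply price at Q = 2 is 3, so PS = ½ · [(15 - 2) + (15 - 3)] · 2 = 25.
Change in producer surplus = 25 - 100 = -75.

-75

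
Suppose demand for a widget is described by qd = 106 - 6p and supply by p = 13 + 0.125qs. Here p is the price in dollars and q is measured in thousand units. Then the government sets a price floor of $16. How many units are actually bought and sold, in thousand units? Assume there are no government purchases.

Rearranging supply gives qs = 8p - 104. In a free market, 106 - 6p = 8p - 104 gives the equilibrium p* = 15, q* = 16.
The floor of 16 is above the equilibrium price 15, so it binds.
At p = 16: qd = 106 - 6·16 = 10 and qs = 8·16 - 104 = 24.
The quantity actually transacted is the short side, demand: 10.

10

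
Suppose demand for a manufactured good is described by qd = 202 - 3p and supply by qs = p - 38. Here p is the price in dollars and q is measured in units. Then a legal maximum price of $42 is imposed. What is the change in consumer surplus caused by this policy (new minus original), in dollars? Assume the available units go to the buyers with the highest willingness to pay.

Equilibrium: 202 - 3p = p - 38, so 240 = 4p and p* = 60, q* = 22.
The ceiling of 42 is below the equilibrium price 60, so it binds.
At p = 42: qd = 202 - 3·42 = 76 and qs = 42 - 38 = 4.
Consumer surplus without the control is ½ · (202/3 - 60) · 22 = 242/3.
With the ceiling, 4 units are sold at 42 (assume they go to the highest-value buyers). The demand price at q = 4 is 66, so CS = ½ · [(202/3 - 42) + (66 - 42)] · 4 = 296/3.
Change in consumer surplus = 296/3 - 242/3 = 18.

18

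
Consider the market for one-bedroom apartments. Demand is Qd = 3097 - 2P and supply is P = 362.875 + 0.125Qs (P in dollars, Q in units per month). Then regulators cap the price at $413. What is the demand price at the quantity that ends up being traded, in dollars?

1348

Rearranging supply gives Qs = 8P - 2903. Setting quantity demanded equal to quantity supplied, 3097 - 2P = 8P - 2903, gives P* = 600 and Q* = 1897.
The ceiling of 413 is below the equilibrium price 600, so it binds.
At P = 413: Qd = 3097 - 2·413 = 2271 and Qs = 8·413 - 2903 = 401.
Only 401 units reach the market. On the demand curve, the marginal buyer's willingness to pay at Q = 401 is (3097 - 401)/2 = 1348.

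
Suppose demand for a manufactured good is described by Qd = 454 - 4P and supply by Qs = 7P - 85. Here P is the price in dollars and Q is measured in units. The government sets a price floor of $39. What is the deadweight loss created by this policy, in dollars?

0

Equilibrium: 454 - 4P = 7P - 85, so 539 = 11P and P* = 49, Q* = 258.
Since 39 is below P* = 49, the floor does not bind and the free-market outcome prevails.
Since the control does not bind, no trades are prevented and deadweight loss is zero.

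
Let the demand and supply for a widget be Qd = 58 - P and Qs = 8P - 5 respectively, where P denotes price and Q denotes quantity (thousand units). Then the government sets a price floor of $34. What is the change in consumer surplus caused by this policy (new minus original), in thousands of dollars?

Without the control the market clears where 58 - P = 8P - 5, i.e. P* = 7 and Q* = 51.
The floor of 34 is above the equilibrium price 7, so it binds.
At P = 34: Qd = 58 - 34 = 24 and Qs = 8·34 - 5 = 267.
Consumer surplus without the control is ½ · (58 - 7) · 51 = 1300.5.
With the floor, consumers buy 24 units at 34, so CS = ½ · (58 - 34) · 24 = 288.
Change in consumer surplus = 288 - 1300.5 = -1012.5.

-1012.5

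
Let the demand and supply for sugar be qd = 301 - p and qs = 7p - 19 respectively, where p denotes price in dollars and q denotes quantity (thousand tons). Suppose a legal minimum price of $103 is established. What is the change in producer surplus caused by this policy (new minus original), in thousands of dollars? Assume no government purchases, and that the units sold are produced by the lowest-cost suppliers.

12190.5

Setting quantity demanded equal to quantity supplied, 301 - p = 7p - 19, gives p* = 40 and q* = 261.
Since 103 > 40, the floor is binding.
At p = 103: qd = 301 - 103 = 198 and qs = 7·103 - 19 = 702.
Producer surplus without the control is ½ · (40 - 19/7) · 261 = 68121/14.
With the floor, 198 units are sold at 103. The supply price at q = 198 is 31, so PS = ½ · [(103 - 19/7) + (103 - 31)] · 198 = 119394/7.
Change in producer surplus = 119394/7 - 68121/14 = 12190.5.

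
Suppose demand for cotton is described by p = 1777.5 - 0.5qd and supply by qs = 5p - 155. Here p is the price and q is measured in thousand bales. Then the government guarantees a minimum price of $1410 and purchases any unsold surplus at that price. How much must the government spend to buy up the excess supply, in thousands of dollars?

8685600

Rearranging demand gives qd = 3555 - 2p. In a free market, 3555 - 2p = 5p - 155 gives the equilibrium p* = 530, q* = 2495.
Because the floor (1410) lies above the market-clearing price, it is binding.
At p = 1410: qd = 3555 - 2·1410 = 735 and qs = 5·1410 - 155 = 6895.
Surplus = qs - qd = 6160.
Government expenditure = surplus × support price = 6160 × 1410 = 8685600.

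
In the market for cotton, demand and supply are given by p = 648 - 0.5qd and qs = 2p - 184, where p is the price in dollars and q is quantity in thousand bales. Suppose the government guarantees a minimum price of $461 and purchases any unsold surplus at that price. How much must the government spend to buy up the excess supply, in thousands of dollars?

Rearranging demand gives qd = 1296 - 2p. Setting quantity demanded equal to quantity supplied, 1296 - 2p = 2p - 184, gives p* = 370 and q* = 556.
Since 461 > 370, the floor is binding.
At p = 461: qd = 1296 - 2·461 = 374 and qs = 2·461 - 184 = 738.
Surplus = qs - qd = 364.
Government expenditure = surplus × support price = 364 × 461 = 167804.

167804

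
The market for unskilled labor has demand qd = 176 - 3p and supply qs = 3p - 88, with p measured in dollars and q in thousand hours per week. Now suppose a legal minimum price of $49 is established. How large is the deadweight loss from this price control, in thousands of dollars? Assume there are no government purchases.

In a free market, 176 - 3p = 3p - 88 gives the equilibrium p* = 44, q* = 44.
Since 49 > 44, the floor is binding.
At p = 49: qd = 176 - 3·49 = 29 and qs = 3·49 - 88 = 59.
Quantity traded falls to 29. At q = 29 the demand price is (176 - 29)/3 = 49 and the supply price is (88 + 29)/3 = 39.
Deadweight loss = ½ · (49 - 39) · (44 - 29) = ½ · 10 · 15 = 75.

75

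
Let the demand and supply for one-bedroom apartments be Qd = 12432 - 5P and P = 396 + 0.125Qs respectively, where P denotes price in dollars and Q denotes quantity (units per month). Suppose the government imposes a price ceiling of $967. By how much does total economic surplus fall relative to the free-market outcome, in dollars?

Rearranging supply gives Qs = 8P - 3168. Without the control the market clears where 12432 - 5P = 8P - 3168, i.e. P* = 1200 and Q* = 6432.
Since 967 < 1200, the ceiling is binding.
At P = 967: Qd = 12432 - 5·967 = 7597 and Qs = 8·967 - 3168 = 4568.
Quantity traded falls to 4568. At Q = 4568 the demand price is (12432 - 4568)/5 = 1572.8 and the supply price is (3168 + 4568)/8 = 967.
Deadweight loss = ½ · (1572.8 - 967) · (6432 - 4568) = ½ · 605.8 · 1864 = 564605.6.

564605.6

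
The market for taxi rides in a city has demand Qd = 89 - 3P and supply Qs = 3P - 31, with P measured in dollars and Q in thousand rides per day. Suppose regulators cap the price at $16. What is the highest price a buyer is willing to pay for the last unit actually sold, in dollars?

In a free market, 89 - 3P = 3P - 31 gives the equilibrium P* = 20, Q* = 29.
Because the ceiling (16) lies below the market-clearing price, it is binding.
At P = 16: Qd = 89 - 3·16 = 41 and Qs = 3·16 - 31 = 17.
Only 17 units reach the market. On the demand curve, the marginal buyer's willingness to pay at Q = 17 is (89 - 17)/3 = 24.

24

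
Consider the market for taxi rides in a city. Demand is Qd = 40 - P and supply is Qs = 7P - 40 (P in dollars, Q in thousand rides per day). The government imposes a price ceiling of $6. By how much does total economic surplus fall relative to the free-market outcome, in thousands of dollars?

In a free market, 40 - P = 7P - 40 gives the equilibrium P* = 10, Q* = 30.
Because the ceiling (6) lies below the market-clearing price, it is binding.
At P = 6: Qd = 40 - 6 = 34 and Qs = 7·6 - 40 = 2.
Quantity traded falls to 2. At Q = 2 the demand price is 40 - 2 = 38 and the supply price is (40 + 2)/7 = 6.
Deadweight loss = ½ · (38 - 6) · (30 - 2) = ½ · 32 · 28 = 448.

448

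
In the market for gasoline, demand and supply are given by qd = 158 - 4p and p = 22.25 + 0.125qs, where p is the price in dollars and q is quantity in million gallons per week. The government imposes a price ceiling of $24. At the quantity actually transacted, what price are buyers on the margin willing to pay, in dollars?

36

Rearranging supply gives qs = 8p - 178. In a free market, 158 - 4p = 8p - 178 gives the equilibrium p* = 28, q* = 46.
The ceiling of 24 is below the equilibrium price 28, so it binds.
At p = 24: qd = 158 - 4·24 = 62 and qs = 8·24 - 178 = 14.
Only 14 units reach the market. On the demand curve, the marginal buyer's willingness to pay at q = 14 is (158 - 14)/4 = 36.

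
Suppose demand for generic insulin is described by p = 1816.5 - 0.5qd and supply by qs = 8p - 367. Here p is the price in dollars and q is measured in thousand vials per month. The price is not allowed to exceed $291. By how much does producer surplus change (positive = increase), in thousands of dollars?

-261273

Rearranging demand gives qd = 3633 - 2p. Setting quantity demanded equal to quantity supplied, 3633 - 2p = 8p - 367, gives p* = 400 and q* = 2833.
The ceiling of 291 is below the equilibrium price 400, so it binds.
At p = 291: qd = 3633 - 2·291 = 3051 and qs = 8·291 - 367 = 1961.
Producer surplus without the control is ½ · (400 - 45.875) · 2833 = 501618.0625.
With the ceiling, producers sell 1961 units at 291, so PS = ½ · (291 - 45.875) · 1961 = 240345.0625.
Change in producer surplus = 240345.0625 - 501618.0625 = -261273.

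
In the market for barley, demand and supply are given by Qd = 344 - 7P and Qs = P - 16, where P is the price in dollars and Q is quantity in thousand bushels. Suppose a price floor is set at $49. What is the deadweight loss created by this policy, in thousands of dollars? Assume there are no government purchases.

448

In a free market, 344 - 7P = P - 16 gives the equilibrium P* = 45, Q* = 29.
The floor of 49 is above the equilibrium price 45, so it binds.
At P = 49: Qd = 344 - 7·49 = 1 and Qs = 49 - 16 = 33.
Quantity traded falls to 1. At Q = 1 the demand price is (344 - 1)/7 = 49 and the supply price is 16 + 1 = 17.
Deadweight loss = ½ · (49 - 17) · (29 - 1) = ½ · 32 · 28 = 448.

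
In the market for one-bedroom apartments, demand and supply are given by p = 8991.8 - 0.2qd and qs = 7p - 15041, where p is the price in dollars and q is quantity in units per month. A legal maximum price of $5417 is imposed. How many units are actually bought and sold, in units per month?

19959

Rearranging demand gives qd = 44959 - 5p. In a free market, 44959 - 5p = 7p - 15041 gives the equilibrium p* = 5000, q* = 19959.
Since 5417 is above p* = 5000, the ceiling does not bind and the free-market outcome prevails.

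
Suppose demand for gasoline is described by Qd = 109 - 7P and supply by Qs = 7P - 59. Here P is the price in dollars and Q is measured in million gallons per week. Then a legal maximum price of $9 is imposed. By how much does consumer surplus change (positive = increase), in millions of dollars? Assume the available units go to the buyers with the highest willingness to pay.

Without the control the market clears where 109 - 7P = 7P - 59, i.e. P* = 12 and Q* = 25.
Since 9 < 12, the ceiling is binding.
At P = 9: Qd = 109 - 7·9 = 46 and Qs = 7·9 - 59 = 4.
Consumer surplus without the control is ½ · (109/7 - 12) · 25 = 625/14.
With the ceiling, 4 units are sold at 9 (assume they go to the highest-value buyers). The demand price at Q = 4 is 15, so CS = ½ · [(109/7 - 9) + (15 - 9)] · 4 = 176/7.
Change in consumer surplus = 176/7 - 625/14 = -19.5.

-19.5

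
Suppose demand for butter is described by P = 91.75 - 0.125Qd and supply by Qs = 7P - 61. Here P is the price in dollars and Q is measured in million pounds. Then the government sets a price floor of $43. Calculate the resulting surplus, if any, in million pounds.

0

Rearranging demand gives Qd = 734 - 8P. Without the control the market clears where 734 - 8P = 7P - 61, i.e. P* = 53 and Q* = 310.
Since 43 is below P* = 53, the floor does not bind and the free-market outcome prevails.
Since the control does not bind, there is no surplus.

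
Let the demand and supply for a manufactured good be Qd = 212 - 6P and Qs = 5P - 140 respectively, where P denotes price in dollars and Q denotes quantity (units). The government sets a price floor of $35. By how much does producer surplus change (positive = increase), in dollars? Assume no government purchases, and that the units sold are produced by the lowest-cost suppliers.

Setting quantity demanded equal to quantity supplied, 212 - 6P = 5P - 140, gives P* = 32 and Q* = 20.
Because the floor (35) lies above the market-clearing price, it is binding.
At P = 35: Qd = 212 - 6·35 = 2 and Qs = 5·35 - 140 = 35.
Producer surplus without the control is ½ · (32 - 28) · 20 = 40.
With the floor, 2 units are sold at 35. The supply price at Q = 2 is 28.4, so PS = ½ · [(35 - 28) + (35 - 28.4)] · 2 = 13.6.
Change in producer surplus = 13.6 - 40 = -26.4.

-26.4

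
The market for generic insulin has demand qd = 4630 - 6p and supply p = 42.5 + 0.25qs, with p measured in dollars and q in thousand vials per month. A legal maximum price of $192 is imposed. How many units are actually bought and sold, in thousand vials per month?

598

Rearranging supply gives qs = 4p - 170. Setting quantity demanded equal to quantity supplied, 4630 - 6p = 4p - 170, gives p* = 480 and q* = 1750.
The ceiling of 192 is below the equilibrium price 480, so it binds.
At p = 192: qd = 4630 - 6·192 = 3478 and qs = 4·192 - 170 = 598.
The quantity actually transacted is the short side, supply: 598.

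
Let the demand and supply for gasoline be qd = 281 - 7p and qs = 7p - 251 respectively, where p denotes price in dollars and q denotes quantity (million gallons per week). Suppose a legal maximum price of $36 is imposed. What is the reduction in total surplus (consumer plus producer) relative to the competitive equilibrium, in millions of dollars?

28

In a free market, 281 - 7p = 7p - 251 gives the equilibrium p* = 38, q* = 15.
Since 36 < 38, the ceiling is binding.
At p = 36: qd = 281 - 7·36 = 29 and qs = 7·36 - 251 = 1.
Quantity traded falls to 1. At q = 1 the demand price is (281 - 1)/7 = 40 and the supply price is (251 + 1)/7 = 36.
Deadweight loss = ½ · (40 - 36) · (15 - 1) = ½ · 4 · 14 = 28.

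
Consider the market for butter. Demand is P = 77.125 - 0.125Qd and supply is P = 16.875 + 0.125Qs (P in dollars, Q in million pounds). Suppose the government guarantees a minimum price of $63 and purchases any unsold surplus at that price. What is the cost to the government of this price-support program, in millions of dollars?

Rearranging demand gives Qd = 617 - 8P; rearranging supply gives Qs = 8P - 135. Setting quantity demanded equal to quantity supplied, 617 - 8P = 8P - 135, gives P* = 47 and Q* = 241.
The floor of 63 is above the equilibrium price 47, so it binds.
At P = 63: Qd = 617 - 8·63 = 113 and Qs = 8·63 - 135 = 369.
Surplus = Qs - Qd = 256.
Government expenditure = surplus × support price = 256 × 63 = 16128.

16128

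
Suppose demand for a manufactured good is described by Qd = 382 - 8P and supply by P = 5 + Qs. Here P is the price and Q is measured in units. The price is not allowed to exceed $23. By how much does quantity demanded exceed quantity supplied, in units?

180

Rearranging supply gives Qs = P - 5. Without the control the market clears where 382 - 8P = P - 5, i.e. P* = 43 and Q* = 38.
Since 23 < 43, the ceiling is binding.
At P = 23: Qd = 382 - 8·23 = 198 and Qs = 23 - 5 = 18.
Shortage = Qd - Qs = 198 - 18 = 180.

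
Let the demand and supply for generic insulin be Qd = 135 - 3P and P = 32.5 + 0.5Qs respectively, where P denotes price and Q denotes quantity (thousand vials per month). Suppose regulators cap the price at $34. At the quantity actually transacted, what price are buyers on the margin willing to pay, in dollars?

44

Rearranging supply gives Qs = 2P - 65. Without the control the market clears where 135 - 3P = 2P - 65, i.e. P* = 40 and Q* = 15.
The ceiling of 34 is below the equilibrium price 40, so it binds.
At P = 34: Qd = 135 - 3·34 = 33 and Qs = 2·34 - 65 = 3.
Only 3 units reach the market. On the demand curve, the marginal buyer's willingness to pay at Q = 3 is (135 - 3)/3 = 44.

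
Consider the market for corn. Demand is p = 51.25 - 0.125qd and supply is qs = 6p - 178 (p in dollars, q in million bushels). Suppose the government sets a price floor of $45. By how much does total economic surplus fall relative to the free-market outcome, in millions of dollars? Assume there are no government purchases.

84

Rearranging demand gives qd = 410 - 8p. In a free market, 410 - 8p = 6p - 178 gives the equilibrium p* = 42, q* = 74.
The floor of 45 is above the equilibrium price 42, so it binds.
At p = 45: qd = 410 - 8·45 = 50 and qs = 6·45 - 178 = 92.
Quantity traded falls to 50. At q = 50 the demand price is (410 - 50)/8 = 45 and the supply price is (178 + 50)/6 = 38.
Deadweight loss = ½ · (45 - 38) · (74 - 50) = ½ · 7 · 24 = 84.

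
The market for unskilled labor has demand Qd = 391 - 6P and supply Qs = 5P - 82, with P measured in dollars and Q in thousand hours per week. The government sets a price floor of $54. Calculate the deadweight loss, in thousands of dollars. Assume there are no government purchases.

In a free market, 391 - 6P = 5P - 82 gives the equilibrium P* = 43, Q* = 133.
Since 54 > 43, the floor is binding.
At P = 54: Qd = 391 - 6·54 = 67 and Qs = 5·54 - 82 = 188.
Quantity traded falls to 67. At Q = 67 the demand price is (391 - 67)/6 = 54 and the supply price is (82 + 67)/5 = 29.8.
Deadweight loss = ½ · (54 - 29.8) · (133 - 67) = ½ · 24.2 · 66 = 798.6.

798.6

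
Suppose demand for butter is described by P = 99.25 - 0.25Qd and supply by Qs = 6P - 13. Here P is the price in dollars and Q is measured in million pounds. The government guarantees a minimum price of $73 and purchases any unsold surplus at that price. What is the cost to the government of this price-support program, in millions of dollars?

Rearranging demand gives Qd = 397 - 4P. Setting quantity demanded equal to quantity supplied, 397 - 4P = 6P - 13, gives P* = 41 and Q* = 233.
Since 73 > 41, the floor is binding.
At P = 73: Qd = 397 - 4·73 = 105 and Qs = 6·73 - 13 = 425.
Surplus = Qs - Qd = 320.
Government expenditure = surplus × support price = 320 × 73 = 23360.

23360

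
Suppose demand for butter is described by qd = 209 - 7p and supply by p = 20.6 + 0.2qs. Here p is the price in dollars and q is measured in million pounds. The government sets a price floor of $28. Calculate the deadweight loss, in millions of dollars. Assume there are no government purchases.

Rearranging supply gives qs = 5p - 103. Setting quantity demanded equal to quantity supplied, 209 - 7p = 5p - 103, gives p* = 26 and q* = 27.
The floor of 28 is above the equilibrium price 26, so it binds.
At p = 28: qd = 209 - 7·28 = 13 and qs = 5·28 - 103 = 37.
Quantity traded falls to 13. At q = 13 the demand price is (209 - 13)/7 = 28 and the supply price is (103 + 13)/5 = 23.2.
Deadweight loss = ½ · (28 - 23.2) · (27 - 13) = ½ · 4.8 · 14 = 33.6.

33.6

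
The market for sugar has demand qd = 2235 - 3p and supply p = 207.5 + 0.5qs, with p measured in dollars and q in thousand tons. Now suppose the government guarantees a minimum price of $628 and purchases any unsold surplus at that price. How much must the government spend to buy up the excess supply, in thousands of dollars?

307720

Rearranging supply gives qs = 2p - 415. Without the control the market clears where 2235 - 3p = 2p - 415, i.e. p* = 530 and q* = 645.
The floor of 628 is above the equilibrium price 530, so it binds.
At p = 628: qd = 2235 - 3·628 = 351 and qs = 2·628 - 415 = 841.
Surplus = qs - qd = 490.
Government expenditure = surplus × support price = 490 × 628 = 307720.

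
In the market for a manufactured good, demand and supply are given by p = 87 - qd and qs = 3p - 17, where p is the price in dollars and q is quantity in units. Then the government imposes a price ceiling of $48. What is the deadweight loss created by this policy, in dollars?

Rearranging demand gives qd = 87 - p. Without the control the market clears where 87 - p = 3p - 17, i.e. p* = 26 and q* = 61.
The ceiling of 48 is above the equilibrium price 26, so it is not binding; the market clears at p* = 26, q* = 61.
Since the control does not bind, no trades are prevented and deadweight loss is zero.

0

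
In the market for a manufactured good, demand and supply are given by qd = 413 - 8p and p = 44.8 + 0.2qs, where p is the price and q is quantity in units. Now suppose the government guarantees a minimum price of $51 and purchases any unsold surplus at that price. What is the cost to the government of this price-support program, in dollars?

Rearranging supply gives qs = 5p - 224. In a free market, 413 - 8p = 5p - 224 gives the equilibrium p* = 49, q* = 21.
Since 51 > 49, the floor is binding.
At p = 51: qd = 413 - 8·51 = 5 and qs = 5·51 - 224 = 31.
Surplus = qs - qd = 26.
Government expenditure = surplus × support price = 26 × 51 = 1326.

1326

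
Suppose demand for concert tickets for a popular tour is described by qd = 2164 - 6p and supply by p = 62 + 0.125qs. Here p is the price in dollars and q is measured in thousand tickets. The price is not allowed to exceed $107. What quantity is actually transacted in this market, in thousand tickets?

Rearranging supply gives qs = 8p - 496. Setting quantity demanded equal to quantity supplied, 2164 - 6p = 8p - 496, gives p* = 190 and q* = 1024.
Since 107 < 190, the ceiling is binding.
At p = 107: qd = 2164 - 6·107 = 1522 and qs = 8·107 - 496 = 360.
The quantity actually transacted is the short side, supply: 360.

360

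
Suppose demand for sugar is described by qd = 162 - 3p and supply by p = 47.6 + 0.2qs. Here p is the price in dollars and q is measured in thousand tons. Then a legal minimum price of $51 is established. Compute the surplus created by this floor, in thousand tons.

Rearranging supply gives qs = 5p - 238. Equilibrium: 162 - 3p = 5p - 238, so 400 = 8p and p* = 50, q* = 12.
The floor of 51 is above the equilibrium price 50, so it binds.
At p = 51: qd = 162 - 3·51 = 9 and qs = 5·51 - 238 = 17.
Surplus = qs - qd = 17 - 9 = 8.

8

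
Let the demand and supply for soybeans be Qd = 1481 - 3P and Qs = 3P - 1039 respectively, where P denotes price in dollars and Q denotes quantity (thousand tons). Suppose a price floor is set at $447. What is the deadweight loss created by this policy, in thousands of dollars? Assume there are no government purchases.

2187

Equilibrium: 1481 - 3P = 3P - 1039, so 2520 = 6P and P* = 420, Q* = 221.
Because the floor (447) lies above the market-clearing price, it is binding.
At P = 447: Qd = 1481 - 3·447 = 140 and Qs = 3·447 - 1039 = 302.
Quantity traded falls to 140. At Q = 140 the demand price is (1481 - 140)/3 = 447 and the supply price is (1039 + 140)/3 = 393.
Deadweight loss = ½ · (447 - 393) · (221 - 140) = ½ · 54 · 81 = 2187.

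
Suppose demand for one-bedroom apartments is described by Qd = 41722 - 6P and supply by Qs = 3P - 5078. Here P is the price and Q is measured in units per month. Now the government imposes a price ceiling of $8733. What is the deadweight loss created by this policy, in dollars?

0

Equilibrium: 41722 - 6P = 3P - 5078, so 46800 = 9P and P* = 5200, Q* = 10522.
Since 8733 is above P* = 5200, the ceiling does not bind and the free-market outcome prevails.
Since the control does not bind, no trades are prevented and deadweight loss is zero.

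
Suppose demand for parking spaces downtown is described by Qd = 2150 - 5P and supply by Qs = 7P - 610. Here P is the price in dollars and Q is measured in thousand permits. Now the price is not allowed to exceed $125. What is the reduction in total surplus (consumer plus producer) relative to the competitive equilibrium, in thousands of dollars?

92610

Without the control the market clears where 2150 - 5P = 7P - 610, i.e. P* = 230 and Q* = 1000.
The ceiling of 125 is below the equilibrium price 230, so it binds.
At P = 125: Qd = 2150 - 5·125 = 1525 and Qs = 7·125 - 610 = 265.
Quantity traded falls to 265. At Q = 265 the demand price is (2150 - 265)/5 = 377 and the supply price is (610 + 265)/7 = 125.
Deadweight loss = ½ · (377 - 125) · (1000 - 265) = ½ · 252 · 735 = 92610.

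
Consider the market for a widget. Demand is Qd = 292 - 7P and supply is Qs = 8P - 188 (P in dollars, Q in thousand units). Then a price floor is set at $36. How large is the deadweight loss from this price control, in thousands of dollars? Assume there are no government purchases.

In a free market, 292 - 7P = 8P - 188 gives the equilibrium P* = 32, Q* = 68.
Because the floor (36) lies above the market-clearing price, it is binding.
At P = 36: Qd = 292 - 7·36 = 40 and Qs = 8·36 - 188 = 100.
Quantity traded falls to 40. At Q = 40 the demand price is (292 - 40)/7 = 36 and the supply price is (188 + 40)/8 = 28.5.
Deadweight loss = ½ · (36 - 28.5) · (68 - 40) = ½ · 7.5 · 28 = 105.

105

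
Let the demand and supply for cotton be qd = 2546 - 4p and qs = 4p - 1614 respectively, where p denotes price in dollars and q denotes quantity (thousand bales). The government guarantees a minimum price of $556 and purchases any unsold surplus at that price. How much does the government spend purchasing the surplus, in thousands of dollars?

Without the control the market clears where 2546 - 4p = 4p - 1614, i.e. p* = 520 and q* = 466.
The floor of 556 is above the equilibrium price 520, so it binds.
At p = 556: qd = 2546 - 4·556 = 322 and qs = 4·556 - 1614 = 610.
Surplus = qs - qd = 288.
Government expenditure = surplus × support price = 288 × 556 = 160128.

160128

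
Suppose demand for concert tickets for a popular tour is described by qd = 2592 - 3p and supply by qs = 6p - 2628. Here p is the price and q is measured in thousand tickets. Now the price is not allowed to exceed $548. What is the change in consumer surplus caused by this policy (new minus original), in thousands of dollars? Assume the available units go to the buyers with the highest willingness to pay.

Setting quantity demanded equal to quantity supplied, 2592 - 3p = 6p - 2628, gives p* = 580 and q* = 852.
Since 548 < 580, the ceiling is binding.
At p = 548: qd = 2592 - 3·548 = 948 and qs = 6·548 - 2628 = 660.
Consumer surplus without the control is ½ · (864 - 580) · 852 = 120984.
With the ceiling, 660 units are sold at 548 (assume they go to the highest-value buyers). The demand price at q = 660 is 644, so CS = ½ · [(864 - 548) + (644 - 548)] · 660 = 135960.
Change in consumer surplus = 135960 - 120984 = 14976.

14976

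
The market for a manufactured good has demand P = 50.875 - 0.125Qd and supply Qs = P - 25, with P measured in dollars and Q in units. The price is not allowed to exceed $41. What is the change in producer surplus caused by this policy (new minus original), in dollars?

-136.5

Rearranging demand gives Qd = 407 - 8P. Equilibrium: 407 - 8P = P - 25, so 432 = 9P and P* = 48, Q* = 23.
The ceiling of 41 is below the equilibrium price 48, so it binds.
At P = 41: Qd = 407 - 8·41 = 79 and Qs = 41 - 25 = 16.
Producer surplus without the control is ½ · (48 - 25) · 23 = 264.5.
With the ceiling, producers sell 16 units at 41, so PS = ½ · (41 - 25) · 16 = 128.
Change in producer surplus = 128 - 264.5 = -136.5.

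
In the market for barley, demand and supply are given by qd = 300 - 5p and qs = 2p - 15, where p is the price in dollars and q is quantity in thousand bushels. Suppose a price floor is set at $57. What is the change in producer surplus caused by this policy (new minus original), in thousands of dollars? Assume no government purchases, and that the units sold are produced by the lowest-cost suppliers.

Without the control the market clears where 300 - 5p = 2p - 15, i.e. p* = 45 and q* = 75.
Since 57 > 45, the floor is binding.
At p = 57: qd = 300 - 5·57 = 15 and qs = 2·57 - 15 = 99.
Producer surplus without the control is ½ · (45 - 7.5) · 75 = 1406.25.
With the floor, 15 units are sold at 57. The supply price at q = 15 is 15, so PS = ½ · [(57 - 7.5) + (57 - 15)] · 15 = 686.25.
Change in producer surplus = 686.25 - 1406.25 = -720.

-720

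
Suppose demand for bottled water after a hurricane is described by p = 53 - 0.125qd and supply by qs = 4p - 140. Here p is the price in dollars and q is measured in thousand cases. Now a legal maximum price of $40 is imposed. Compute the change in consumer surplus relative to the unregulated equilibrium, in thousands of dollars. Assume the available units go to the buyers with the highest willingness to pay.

91

Rearranging demand gives qd = 424 - 8p. Without the control the market clears where 424 - 8p = 4p - 140, i.e. p* = 47 and q* = 48.
Since 40 < 47, the ceiling is binding.
At p = 40: qd = 424 - 8·40 = 104 and qs = 4·40 - 140 = 20.
Consumer surplus without the control is ½ · (53 - 47) · 48 = 144.
With the ceiling, 20 units are sold at 40 (assume they go to the highest-value buyers). The demand price at q = 20 is 50.5, so CS = ½ · [(53 - 40) + (50.5 - 40)] · 20 = 235.
Change in consumer surplus = 235 - 144 = 91.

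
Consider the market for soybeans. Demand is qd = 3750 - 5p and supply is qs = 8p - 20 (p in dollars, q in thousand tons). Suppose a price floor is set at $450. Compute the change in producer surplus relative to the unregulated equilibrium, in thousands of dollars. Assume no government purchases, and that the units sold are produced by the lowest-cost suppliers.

In a free market, 3750 - 5p = 8p - 20 gives the equilibrium p* = 290, q* = 2300.
The floor of 450 is above the equilibrium price 290, so it binds.
At p = 450: qd = 3750 - 5·450 = 1500 and qs = 8·450 - 20 = 3580.
Producer surplus without the control is ½ · (290 - 2.5) · 2300 = 330625.
With the floor, 1500 units are sold at 450. The supply price at q = 1500 is 190, so PS = ½ · [(450 - 2.5) + (450 - 190)] · 1500 = 530625.
Change in producer surplus = 530625 - 330625 = 200000.

200000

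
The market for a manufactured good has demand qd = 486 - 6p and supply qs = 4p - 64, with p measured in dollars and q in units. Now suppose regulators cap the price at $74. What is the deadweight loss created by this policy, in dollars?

Equilibrium: 486 - 6p = 4p - 64, so 550 = 10p and p* = 55, q* = 156.
The ceiling of 74 is above the equilibrium price 55, so it is not binding; the market clears at p* = 55, q* = 156.
Since the control does not bind, no trades are prevented and deadweight loss is zero.

0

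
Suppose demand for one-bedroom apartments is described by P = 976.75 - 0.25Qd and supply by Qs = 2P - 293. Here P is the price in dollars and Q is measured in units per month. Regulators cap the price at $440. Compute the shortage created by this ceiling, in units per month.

1560

Rearranging demand gives Qd = 3907 - 4P. Equilibrium: 3907 - 4P = 2P - 293, so 4200 = 6P and P* = 700, Q* = 1107.
The ceiling of 440 is below the equilibrium price 700, so it binds.
At P = 440: Qd = 3907 - 4·440 = 2147 and Qs = 2·440 - 293 = 587.
Shortage = Qd - Qs = 2147 - 587 = 1560.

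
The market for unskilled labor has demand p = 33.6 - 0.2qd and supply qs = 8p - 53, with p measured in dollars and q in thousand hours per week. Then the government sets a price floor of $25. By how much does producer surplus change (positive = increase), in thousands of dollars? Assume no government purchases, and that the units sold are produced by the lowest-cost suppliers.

244

Rearranging demand gives qd = 168 - 5p. In a free market, 168 - 5p = 8p - 53 gives the equilibrium p* = 17, q* = 83.
Since 25 > 17, the floor is binding.
At p = 25: qd = 168 - 5·25 = 43 and qs = 8·25 - 53 = 147.
Producer surplus without the control is ½ · (17 - 6.625) · 83 = 430.5625.
With the floor, 43 units are sold at 25. The supply price at q = 43 is 12, so PS = ½ · [(25 - 6.625) + (25 - 12)] · 43 = 674.5625.
Change in producer surplus = 674.5625 - 430.5625 = 244.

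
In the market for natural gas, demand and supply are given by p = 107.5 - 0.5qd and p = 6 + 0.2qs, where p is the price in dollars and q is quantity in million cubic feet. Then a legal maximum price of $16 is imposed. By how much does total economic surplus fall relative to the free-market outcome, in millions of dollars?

3158.75

Rearranging demand gives qd = 215 - 2p; rearranging supply gives qs = 5p - 30. Setting quantity demanded equal to quantity supplied, 215 - 2p = 5p - 30, gives p* = 35 and q* = 145.
The ceiling of 16 is below the equilibrium price 35, so it binds.
At p = 16: qd = 215 - 2·16 = 183 and qs = 5·16 - 30 = 50.
Quantity traded falls to 50. At q = 50 the demand price is (215 - 50)/2 = 82.5 and the supply price is (30 + 50)/5 = 16.
Deadweight loss = ½ · (82.5 - 16) · (145 - 50) = ½ · 66.5 · 95 = 3158.75.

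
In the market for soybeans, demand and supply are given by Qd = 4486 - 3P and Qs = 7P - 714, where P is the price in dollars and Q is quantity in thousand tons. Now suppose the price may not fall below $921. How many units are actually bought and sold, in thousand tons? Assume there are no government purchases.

1723

Without the control the market clears where 4486 - 3P = 7P - 714, i.e. P* = 520 and Q* = 2926.
The floor of 921 is above the equilibrium price 520, so it binds.
At P = 921: Qd = 4486 - 3·921 = 1723 and Qs = 7·921 - 714 = 5733.
The quantity actually transacted is the short side, demand: 1723.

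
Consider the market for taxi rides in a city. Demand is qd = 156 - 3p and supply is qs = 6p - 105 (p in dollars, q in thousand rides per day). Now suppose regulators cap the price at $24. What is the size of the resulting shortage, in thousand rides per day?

45

Equilibrium: 156 - 3p = 6p - 105, so 261 = 9p and p* = 29, q* = 69.
Because the ceiling (24) lies below the market-clearing price, it is binding.
At p = 24: qd = 156 - 3·24 = 84 and qs = 6·24 - 105 = 39.
Shortage = qd - qs = 84 - 39 = 45.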